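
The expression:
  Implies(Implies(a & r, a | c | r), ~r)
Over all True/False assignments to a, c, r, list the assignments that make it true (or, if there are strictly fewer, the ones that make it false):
is true only for:
  a=False, c=False, r=False;
  a=False, c=True, r=False;
  a=True, c=False, r=False;
  a=True, c=True, r=False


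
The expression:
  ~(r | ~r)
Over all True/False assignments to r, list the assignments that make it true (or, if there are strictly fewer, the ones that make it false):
is never true.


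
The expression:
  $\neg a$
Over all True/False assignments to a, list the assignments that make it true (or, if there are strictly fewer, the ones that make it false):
is true only for:
  a=False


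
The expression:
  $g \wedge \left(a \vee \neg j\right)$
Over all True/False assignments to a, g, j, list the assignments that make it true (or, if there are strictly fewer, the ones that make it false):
is true only for:
  a=False, g=True, j=False;
  a=True, g=True, j=False;
  a=True, g=True, j=True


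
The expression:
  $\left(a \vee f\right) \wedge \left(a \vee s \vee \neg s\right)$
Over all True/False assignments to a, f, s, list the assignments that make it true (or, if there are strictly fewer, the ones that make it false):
is false only for:
  a=False, f=False, s=False;
  a=False, f=False, s=True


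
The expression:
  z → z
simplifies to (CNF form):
True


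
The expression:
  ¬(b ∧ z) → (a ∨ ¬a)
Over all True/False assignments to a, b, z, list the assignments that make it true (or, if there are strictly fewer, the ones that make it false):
is always true.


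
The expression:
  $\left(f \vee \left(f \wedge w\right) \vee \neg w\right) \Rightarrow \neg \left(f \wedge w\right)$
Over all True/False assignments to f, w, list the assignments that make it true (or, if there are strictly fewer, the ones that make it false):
is false only for:
  f=True, w=True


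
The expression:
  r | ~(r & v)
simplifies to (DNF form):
True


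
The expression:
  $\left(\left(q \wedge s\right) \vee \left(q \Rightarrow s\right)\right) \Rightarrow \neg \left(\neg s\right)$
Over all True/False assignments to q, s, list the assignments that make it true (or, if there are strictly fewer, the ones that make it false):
is false only for:
  q=False, s=False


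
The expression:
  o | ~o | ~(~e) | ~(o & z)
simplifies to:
True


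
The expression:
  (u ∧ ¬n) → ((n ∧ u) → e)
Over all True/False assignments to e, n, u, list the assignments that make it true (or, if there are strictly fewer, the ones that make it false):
is always true.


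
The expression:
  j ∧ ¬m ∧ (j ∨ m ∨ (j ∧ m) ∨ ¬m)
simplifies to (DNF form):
j ∧ ¬m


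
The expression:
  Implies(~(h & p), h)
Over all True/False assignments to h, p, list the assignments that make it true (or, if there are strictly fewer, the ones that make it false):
is true only for:
  h=True, p=False;
  h=True, p=True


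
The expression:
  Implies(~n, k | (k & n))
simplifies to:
k | n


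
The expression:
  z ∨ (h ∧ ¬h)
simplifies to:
z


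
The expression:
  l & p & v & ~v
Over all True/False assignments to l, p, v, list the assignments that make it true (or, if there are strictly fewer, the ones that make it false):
is never true.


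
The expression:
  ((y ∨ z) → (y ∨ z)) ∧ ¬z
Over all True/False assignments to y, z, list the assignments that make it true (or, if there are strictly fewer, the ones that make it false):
is true only for:
  y=False, z=False;
  y=True, z=False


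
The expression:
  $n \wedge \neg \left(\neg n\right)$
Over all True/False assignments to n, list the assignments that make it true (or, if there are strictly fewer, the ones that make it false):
is true only for:
  n=True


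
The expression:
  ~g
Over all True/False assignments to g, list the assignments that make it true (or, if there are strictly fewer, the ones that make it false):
is true only for:
  g=False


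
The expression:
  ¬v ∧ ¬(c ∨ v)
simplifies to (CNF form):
¬c ∧ ¬v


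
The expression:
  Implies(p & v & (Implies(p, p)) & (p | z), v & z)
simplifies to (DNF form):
z | ~p | ~v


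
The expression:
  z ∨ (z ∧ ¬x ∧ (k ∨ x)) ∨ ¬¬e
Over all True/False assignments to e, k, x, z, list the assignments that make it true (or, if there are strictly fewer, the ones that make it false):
is false only for:
  e=False, k=False, x=False, z=False;
  e=False, k=False, x=True, z=False;
  e=False, k=True, x=False, z=False;
  e=False, k=True, x=True, z=False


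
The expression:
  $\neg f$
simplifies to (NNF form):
$\neg f$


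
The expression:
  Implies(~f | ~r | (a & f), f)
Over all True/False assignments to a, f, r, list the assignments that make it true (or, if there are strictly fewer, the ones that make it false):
is true only for:
  a=False, f=True, r=False;
  a=False, f=True, r=True;
  a=True, f=True, r=False;
  a=True, f=True, r=True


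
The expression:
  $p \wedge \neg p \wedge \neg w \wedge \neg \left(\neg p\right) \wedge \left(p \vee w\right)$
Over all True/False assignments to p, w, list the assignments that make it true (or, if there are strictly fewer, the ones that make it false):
is never true.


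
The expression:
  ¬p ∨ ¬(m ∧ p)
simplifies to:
¬m ∨ ¬p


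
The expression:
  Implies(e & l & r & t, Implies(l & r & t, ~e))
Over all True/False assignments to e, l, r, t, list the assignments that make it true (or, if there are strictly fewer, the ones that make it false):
is false only for:
  e=True, l=True, r=True, t=True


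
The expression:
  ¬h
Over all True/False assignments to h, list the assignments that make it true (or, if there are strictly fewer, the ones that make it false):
is true only for:
  h=False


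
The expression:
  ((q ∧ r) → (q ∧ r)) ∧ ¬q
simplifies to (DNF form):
¬q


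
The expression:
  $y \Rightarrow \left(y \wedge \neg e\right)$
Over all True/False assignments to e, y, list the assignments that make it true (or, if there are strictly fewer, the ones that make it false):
is false only for:
  e=True, y=True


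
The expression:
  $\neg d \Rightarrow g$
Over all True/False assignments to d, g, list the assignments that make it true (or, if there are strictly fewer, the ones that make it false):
is false only for:
  d=False, g=False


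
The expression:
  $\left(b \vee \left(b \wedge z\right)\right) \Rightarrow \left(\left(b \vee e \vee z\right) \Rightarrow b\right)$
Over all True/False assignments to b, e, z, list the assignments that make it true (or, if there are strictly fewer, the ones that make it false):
is always true.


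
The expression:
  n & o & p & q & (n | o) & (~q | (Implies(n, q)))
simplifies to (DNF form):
n & o & p & q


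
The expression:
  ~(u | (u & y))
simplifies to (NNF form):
~u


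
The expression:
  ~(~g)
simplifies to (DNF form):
g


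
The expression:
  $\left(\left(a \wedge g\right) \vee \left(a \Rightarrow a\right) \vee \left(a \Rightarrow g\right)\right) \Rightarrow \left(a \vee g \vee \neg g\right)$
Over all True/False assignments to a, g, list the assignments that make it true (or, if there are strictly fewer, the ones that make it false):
is always true.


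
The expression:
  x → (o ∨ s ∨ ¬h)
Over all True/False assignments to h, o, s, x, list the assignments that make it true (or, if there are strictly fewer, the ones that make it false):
is false only for:
  h=True, o=False, s=False, x=True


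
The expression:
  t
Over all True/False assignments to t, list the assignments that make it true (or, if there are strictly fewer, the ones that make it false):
is true only for:
  t=True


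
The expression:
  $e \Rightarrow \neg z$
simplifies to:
$\neg e \vee \neg z$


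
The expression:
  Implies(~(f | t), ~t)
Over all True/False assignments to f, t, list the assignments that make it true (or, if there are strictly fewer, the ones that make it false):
is always true.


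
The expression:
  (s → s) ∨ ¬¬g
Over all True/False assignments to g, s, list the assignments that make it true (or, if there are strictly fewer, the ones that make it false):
is always true.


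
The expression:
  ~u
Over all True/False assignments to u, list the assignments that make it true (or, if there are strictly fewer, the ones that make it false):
is true only for:
  u=False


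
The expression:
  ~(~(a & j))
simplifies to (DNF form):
a & j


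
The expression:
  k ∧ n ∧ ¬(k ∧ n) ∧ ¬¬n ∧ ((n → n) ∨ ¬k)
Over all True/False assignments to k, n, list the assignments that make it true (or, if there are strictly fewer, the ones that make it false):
is never true.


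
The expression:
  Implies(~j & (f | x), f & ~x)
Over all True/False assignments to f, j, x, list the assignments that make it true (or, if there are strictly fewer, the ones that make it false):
is false only for:
  f=False, j=False, x=True;
  f=True, j=False, x=True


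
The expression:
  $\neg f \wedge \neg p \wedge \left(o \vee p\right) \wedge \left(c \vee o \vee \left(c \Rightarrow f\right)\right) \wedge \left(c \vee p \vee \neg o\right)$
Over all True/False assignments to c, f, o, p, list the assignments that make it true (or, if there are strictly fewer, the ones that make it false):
is true only for:
  c=True, f=False, o=True, p=False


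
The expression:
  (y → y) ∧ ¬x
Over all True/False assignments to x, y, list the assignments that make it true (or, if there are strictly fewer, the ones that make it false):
is true only for:
  x=False, y=False;
  x=False, y=True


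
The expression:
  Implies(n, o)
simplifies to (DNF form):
o | ~n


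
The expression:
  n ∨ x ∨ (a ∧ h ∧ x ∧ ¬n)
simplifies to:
n ∨ x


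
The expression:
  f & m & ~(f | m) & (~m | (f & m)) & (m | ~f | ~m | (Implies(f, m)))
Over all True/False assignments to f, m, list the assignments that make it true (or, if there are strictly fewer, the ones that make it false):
is never true.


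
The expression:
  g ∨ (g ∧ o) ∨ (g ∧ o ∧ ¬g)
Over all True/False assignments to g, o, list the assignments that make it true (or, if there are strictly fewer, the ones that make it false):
is true only for:
  g=True, o=False;
  g=True, o=True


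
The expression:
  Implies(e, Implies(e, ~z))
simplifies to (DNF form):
~e | ~z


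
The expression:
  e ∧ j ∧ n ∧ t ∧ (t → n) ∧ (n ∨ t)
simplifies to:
e ∧ j ∧ n ∧ t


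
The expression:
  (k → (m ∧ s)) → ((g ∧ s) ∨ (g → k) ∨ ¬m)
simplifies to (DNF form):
k ∨ s ∨ ¬g ∨ ¬m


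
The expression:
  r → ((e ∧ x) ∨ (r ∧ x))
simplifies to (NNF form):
x ∨ ¬r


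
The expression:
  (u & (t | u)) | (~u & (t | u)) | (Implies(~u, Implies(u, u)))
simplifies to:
True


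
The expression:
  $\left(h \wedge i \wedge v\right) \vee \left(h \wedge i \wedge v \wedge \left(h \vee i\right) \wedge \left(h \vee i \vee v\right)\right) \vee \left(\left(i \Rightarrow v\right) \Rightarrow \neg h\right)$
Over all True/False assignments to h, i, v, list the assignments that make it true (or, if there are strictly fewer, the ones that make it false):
is false only for:
  h=True, i=False, v=False;
  h=True, i=False, v=True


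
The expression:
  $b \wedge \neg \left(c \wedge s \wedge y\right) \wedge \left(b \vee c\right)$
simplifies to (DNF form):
$\left(b \wedge \neg c\right) \vee \left(b \wedge \neg s\right) \vee \left(b \wedge \neg y\right)$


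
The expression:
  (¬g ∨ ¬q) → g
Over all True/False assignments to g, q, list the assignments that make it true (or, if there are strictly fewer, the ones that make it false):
is true only for:
  g=True, q=False;
  g=True, q=True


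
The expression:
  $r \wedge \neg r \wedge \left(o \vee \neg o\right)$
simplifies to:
$\text{False}$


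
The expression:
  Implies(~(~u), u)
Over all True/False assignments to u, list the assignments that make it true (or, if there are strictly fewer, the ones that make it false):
is always true.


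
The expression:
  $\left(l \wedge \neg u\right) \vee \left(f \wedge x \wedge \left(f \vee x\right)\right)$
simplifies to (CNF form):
$\left(f \vee l\right) \wedge \left(f \vee \neg u\right) \wedge \left(l \vee x\right) \wedge \left(x \vee \neg u\right)$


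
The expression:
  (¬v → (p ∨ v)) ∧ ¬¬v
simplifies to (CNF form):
v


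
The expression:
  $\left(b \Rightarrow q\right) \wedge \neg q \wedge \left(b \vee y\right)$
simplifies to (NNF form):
$y \wedge \neg b \wedge \neg q$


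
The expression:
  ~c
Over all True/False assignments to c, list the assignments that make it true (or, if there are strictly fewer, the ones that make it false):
is true only for:
  c=False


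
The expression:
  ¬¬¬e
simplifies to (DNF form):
¬e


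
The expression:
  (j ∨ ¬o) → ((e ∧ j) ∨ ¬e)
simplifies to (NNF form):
j ∨ o ∨ ¬e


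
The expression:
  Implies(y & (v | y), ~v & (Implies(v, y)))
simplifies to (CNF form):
~v | ~y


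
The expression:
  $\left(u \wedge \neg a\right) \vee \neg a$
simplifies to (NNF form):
$\neg a$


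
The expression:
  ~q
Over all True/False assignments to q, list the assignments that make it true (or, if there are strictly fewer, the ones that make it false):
is true only for:
  q=False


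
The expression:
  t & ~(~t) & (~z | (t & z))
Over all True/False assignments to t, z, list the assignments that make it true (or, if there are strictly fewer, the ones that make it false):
is true only for:
  t=True, z=False;
  t=True, z=True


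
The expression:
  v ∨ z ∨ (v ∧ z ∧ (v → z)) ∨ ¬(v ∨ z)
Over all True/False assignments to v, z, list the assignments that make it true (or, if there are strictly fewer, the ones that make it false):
is always true.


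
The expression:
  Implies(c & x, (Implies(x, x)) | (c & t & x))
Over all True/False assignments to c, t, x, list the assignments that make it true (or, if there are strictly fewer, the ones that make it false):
is always true.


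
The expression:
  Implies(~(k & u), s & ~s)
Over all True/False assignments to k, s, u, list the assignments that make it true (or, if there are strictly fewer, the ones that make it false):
is true only for:
  k=True, s=False, u=True;
  k=True, s=True, u=True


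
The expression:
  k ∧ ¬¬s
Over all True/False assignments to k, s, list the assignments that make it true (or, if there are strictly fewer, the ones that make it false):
is true only for:
  k=True, s=True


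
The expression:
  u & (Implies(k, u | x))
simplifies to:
u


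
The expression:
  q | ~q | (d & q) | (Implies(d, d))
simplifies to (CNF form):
True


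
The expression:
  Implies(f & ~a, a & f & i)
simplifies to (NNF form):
a | ~f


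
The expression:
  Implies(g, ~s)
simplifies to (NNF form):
~g | ~s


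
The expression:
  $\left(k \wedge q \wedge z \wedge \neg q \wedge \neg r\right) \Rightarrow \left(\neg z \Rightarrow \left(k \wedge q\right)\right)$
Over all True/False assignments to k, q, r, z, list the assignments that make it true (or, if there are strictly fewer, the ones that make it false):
is always true.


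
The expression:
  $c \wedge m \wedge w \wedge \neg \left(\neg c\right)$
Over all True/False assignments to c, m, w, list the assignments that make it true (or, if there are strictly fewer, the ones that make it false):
is true only for:
  c=True, m=True, w=True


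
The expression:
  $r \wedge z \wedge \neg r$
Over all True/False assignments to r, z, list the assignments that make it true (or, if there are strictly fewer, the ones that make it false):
is never true.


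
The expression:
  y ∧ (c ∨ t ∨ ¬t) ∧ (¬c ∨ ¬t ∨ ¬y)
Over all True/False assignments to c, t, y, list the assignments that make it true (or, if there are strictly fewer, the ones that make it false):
is true only for:
  c=False, t=False, y=True;
  c=False, t=True, y=True;
  c=True, t=False, y=True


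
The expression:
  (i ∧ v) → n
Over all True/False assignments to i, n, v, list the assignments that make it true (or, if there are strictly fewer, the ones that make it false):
is false only for:
  i=True, n=False, v=True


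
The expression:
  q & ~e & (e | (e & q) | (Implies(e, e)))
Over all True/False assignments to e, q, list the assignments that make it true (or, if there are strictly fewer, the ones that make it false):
is true only for:
  e=False, q=True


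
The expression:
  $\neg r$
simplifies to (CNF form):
$\neg r$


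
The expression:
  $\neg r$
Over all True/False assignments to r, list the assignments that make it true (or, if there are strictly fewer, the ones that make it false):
is true only for:
  r=False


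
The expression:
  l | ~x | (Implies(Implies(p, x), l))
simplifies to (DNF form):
l | ~x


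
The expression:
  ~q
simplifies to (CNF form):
~q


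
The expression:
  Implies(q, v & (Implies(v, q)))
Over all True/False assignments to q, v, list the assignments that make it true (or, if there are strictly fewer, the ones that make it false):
is false only for:
  q=True, v=False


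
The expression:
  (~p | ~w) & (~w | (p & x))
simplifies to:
~w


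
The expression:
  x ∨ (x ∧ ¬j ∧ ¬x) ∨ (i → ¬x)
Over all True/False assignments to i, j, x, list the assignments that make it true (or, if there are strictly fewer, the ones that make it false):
is always true.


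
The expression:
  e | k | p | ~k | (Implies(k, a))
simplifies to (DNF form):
True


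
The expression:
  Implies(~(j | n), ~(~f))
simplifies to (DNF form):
f | j | n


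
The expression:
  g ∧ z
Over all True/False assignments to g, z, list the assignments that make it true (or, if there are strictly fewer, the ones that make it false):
is true only for:
  g=True, z=True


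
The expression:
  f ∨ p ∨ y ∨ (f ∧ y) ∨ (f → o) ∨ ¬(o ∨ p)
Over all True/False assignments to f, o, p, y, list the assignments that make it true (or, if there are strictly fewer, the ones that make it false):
is always true.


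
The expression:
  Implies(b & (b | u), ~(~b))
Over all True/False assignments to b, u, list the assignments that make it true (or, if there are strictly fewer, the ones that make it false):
is always true.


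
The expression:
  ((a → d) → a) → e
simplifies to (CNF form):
e ∨ ¬a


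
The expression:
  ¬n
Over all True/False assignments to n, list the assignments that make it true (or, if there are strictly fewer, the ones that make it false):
is true only for:
  n=False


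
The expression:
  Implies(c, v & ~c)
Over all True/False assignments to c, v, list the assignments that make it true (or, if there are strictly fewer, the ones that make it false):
is true only for:
  c=False, v=False;
  c=False, v=True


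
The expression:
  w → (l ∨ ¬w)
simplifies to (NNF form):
l ∨ ¬w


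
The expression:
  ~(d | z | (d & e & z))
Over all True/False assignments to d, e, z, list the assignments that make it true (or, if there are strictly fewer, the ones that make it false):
is true only for:
  d=False, e=False, z=False;
  d=False, e=True, z=False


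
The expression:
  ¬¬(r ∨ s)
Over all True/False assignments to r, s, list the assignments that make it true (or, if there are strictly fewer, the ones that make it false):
is false only for:
  r=False, s=False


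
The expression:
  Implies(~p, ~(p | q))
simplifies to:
p | ~q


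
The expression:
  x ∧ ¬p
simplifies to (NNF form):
x ∧ ¬p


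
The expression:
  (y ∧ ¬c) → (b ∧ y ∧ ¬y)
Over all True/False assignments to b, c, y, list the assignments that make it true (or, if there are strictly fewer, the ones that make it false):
is false only for:
  b=False, c=False, y=True;
  b=True, c=False, y=True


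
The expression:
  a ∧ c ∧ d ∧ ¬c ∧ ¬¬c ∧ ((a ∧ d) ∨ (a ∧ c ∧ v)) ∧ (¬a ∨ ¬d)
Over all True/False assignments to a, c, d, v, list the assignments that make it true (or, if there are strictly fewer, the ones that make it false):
is never true.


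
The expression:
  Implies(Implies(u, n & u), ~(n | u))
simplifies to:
~n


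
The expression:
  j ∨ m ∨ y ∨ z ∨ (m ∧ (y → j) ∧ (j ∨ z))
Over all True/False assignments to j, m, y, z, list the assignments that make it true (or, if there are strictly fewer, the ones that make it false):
is false only for:
  j=False, m=False, y=False, z=False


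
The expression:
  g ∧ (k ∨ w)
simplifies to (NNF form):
g ∧ (k ∨ w)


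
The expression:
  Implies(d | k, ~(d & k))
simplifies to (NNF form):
~d | ~k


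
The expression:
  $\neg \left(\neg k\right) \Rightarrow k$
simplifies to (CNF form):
$\text{True}$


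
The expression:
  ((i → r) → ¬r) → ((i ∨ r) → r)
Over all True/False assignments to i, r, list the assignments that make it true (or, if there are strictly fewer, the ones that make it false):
is false only for:
  i=True, r=False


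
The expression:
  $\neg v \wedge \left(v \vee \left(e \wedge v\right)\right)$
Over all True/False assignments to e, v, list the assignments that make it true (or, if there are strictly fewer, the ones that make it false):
is never true.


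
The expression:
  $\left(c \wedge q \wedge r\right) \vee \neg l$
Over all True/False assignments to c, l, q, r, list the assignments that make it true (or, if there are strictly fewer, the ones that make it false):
is false only for:
  c=False, l=True, q=False, r=False;
  c=False, l=True, q=False, r=True;
  c=False, l=True, q=True, r=False;
  c=False, l=True, q=True, r=True;
  c=True, l=True, q=False, r=False;
  c=True, l=True, q=False, r=True;
  c=True, l=True, q=True, r=False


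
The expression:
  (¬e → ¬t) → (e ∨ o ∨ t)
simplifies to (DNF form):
e ∨ o ∨ t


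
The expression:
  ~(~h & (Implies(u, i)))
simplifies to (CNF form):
(h | u) & (h | ~i)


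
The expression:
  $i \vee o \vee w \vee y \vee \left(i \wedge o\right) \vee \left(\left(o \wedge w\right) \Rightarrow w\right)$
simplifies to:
$\text{True}$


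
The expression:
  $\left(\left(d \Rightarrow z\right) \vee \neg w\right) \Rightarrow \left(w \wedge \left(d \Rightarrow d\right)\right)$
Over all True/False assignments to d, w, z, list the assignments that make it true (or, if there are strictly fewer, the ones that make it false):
is true only for:
  d=False, w=True, z=False;
  d=False, w=True, z=True;
  d=True, w=True, z=False;
  d=True, w=True, z=True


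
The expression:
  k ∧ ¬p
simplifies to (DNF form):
k ∧ ¬p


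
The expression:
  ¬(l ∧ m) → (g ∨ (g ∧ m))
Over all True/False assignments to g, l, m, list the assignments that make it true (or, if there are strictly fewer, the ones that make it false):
is false only for:
  g=False, l=False, m=False;
  g=False, l=False, m=True;
  g=False, l=True, m=False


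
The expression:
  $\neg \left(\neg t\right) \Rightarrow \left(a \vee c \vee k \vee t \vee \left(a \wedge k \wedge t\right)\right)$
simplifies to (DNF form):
$\text{True}$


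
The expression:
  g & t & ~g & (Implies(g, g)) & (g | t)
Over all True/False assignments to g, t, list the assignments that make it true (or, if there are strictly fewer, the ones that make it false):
is never true.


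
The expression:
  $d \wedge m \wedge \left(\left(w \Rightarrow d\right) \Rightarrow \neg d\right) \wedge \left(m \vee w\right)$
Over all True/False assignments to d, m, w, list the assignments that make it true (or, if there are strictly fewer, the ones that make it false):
is never true.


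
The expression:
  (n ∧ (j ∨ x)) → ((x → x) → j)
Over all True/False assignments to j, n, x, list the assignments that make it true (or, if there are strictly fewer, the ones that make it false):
is false only for:
  j=False, n=True, x=True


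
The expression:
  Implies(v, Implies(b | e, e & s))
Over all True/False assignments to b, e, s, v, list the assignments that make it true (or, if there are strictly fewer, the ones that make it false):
is false only for:
  b=False, e=True, s=False, v=True;
  b=True, e=False, s=False, v=True;
  b=True, e=False, s=True, v=True;
  b=True, e=True, s=False, v=True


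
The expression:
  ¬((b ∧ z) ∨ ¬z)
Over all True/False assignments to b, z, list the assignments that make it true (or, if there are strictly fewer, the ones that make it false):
is true only for:
  b=False, z=True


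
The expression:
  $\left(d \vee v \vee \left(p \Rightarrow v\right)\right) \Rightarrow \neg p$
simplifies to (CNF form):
$\left(\neg d \vee \neg p\right) \wedge \left(\neg p \vee \neg v\right)$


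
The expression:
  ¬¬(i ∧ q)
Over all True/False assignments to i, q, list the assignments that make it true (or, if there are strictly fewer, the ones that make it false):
is true only for:
  i=True, q=True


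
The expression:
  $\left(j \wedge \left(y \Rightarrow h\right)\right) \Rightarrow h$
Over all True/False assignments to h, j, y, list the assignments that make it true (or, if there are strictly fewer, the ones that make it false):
is false only for:
  h=False, j=True, y=False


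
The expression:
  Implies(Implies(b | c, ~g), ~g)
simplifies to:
b | c | ~g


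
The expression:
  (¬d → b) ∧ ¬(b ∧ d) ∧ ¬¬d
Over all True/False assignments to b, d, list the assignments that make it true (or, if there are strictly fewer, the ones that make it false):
is true only for:
  b=False, d=True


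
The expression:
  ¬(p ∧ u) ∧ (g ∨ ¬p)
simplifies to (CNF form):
(g ∨ ¬p) ∧ (¬p ∨ ¬u)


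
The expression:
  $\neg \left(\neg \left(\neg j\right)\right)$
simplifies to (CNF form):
$\neg j$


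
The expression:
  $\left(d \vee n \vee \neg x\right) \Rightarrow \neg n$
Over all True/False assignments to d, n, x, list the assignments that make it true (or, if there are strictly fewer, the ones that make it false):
is true only for:
  d=False, n=False, x=False;
  d=False, n=False, x=True;
  d=True, n=False, x=False;
  d=True, n=False, x=True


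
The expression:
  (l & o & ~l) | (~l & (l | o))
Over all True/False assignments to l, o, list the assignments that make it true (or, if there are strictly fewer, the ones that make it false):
is true only for:
  l=False, o=True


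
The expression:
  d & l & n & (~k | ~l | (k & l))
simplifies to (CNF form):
d & l & n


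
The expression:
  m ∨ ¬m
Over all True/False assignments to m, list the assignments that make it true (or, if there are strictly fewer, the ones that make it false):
is always true.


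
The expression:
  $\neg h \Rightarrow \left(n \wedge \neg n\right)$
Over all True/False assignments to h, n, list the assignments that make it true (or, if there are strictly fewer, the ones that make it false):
is true only for:
  h=True, n=False;
  h=True, n=True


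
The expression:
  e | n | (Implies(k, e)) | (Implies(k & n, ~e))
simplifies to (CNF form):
True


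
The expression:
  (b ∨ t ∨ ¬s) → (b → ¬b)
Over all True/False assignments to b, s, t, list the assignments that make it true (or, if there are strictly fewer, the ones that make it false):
is true only for:
  b=False, s=False, t=False;
  b=False, s=False, t=True;
  b=False, s=True, t=False;
  b=False, s=True, t=True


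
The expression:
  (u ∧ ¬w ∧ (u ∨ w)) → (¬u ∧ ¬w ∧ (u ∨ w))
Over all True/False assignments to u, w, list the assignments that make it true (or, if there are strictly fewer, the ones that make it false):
is false only for:
  u=True, w=False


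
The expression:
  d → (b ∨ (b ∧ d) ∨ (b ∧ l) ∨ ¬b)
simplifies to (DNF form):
True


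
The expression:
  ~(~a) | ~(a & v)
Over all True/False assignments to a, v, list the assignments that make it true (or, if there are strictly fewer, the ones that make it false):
is always true.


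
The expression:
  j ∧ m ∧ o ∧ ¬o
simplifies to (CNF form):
False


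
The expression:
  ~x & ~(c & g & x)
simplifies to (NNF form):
~x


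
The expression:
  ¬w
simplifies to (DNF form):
¬w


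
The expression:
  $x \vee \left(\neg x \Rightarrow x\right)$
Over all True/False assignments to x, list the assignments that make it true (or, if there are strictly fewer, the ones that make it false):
is true only for:
  x=True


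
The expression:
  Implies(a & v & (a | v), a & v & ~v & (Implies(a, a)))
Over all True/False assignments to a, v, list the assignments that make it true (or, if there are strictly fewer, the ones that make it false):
is false only for:
  a=True, v=True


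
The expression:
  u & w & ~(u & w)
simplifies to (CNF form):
False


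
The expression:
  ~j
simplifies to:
~j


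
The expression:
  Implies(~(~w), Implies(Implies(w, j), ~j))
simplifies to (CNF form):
~j | ~w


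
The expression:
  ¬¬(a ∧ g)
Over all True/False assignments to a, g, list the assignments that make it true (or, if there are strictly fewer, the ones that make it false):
is true only for:
  a=True, g=True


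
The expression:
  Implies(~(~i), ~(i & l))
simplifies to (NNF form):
~i | ~l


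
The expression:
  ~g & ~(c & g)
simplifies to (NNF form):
~g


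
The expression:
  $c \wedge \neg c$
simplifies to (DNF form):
$\text{False}$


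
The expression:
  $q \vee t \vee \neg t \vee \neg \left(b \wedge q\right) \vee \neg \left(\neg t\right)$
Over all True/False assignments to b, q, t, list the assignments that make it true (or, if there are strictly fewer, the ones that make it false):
is always true.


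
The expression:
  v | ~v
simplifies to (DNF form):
True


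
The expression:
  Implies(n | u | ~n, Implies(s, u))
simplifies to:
u | ~s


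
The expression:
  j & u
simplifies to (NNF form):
j & u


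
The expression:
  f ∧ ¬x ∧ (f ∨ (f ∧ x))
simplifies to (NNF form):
f ∧ ¬x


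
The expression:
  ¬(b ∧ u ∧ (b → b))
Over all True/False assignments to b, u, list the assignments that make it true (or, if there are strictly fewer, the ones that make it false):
is false only for:
  b=True, u=True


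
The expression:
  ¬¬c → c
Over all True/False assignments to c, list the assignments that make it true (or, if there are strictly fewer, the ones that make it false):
is always true.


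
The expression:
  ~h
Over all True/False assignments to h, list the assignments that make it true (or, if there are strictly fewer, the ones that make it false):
is true only for:
  h=False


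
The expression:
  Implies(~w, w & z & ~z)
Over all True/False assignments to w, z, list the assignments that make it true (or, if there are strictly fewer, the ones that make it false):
is true only for:
  w=True, z=False;
  w=True, z=True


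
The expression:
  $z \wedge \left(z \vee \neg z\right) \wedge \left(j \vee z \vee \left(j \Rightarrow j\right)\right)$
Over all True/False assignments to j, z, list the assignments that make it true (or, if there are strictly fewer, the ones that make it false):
is true only for:
  j=False, z=True;
  j=True, z=True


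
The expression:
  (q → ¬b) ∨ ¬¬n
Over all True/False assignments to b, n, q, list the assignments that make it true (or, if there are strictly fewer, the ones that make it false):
is false only for:
  b=True, n=False, q=True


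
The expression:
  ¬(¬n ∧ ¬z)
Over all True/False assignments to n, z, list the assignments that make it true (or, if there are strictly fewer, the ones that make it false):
is false only for:
  n=False, z=False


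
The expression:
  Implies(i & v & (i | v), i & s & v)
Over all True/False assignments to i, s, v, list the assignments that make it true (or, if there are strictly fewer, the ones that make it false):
is false only for:
  i=True, s=False, v=True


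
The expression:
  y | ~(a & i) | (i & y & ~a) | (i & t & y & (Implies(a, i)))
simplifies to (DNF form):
y | ~a | ~i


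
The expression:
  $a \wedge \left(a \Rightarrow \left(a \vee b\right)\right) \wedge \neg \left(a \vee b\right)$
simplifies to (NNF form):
$\text{False}$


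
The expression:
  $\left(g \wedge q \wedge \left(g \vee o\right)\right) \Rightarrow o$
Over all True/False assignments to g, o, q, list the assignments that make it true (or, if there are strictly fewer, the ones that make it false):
is false only for:
  g=True, o=False, q=True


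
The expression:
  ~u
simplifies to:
~u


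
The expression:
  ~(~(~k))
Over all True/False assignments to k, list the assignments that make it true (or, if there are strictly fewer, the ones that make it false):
is true only for:
  k=False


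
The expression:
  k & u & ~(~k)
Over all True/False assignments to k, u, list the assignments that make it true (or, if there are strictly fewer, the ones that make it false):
is true only for:
  k=True, u=True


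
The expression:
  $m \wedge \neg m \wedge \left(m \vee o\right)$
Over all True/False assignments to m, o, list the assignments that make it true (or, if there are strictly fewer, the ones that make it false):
is never true.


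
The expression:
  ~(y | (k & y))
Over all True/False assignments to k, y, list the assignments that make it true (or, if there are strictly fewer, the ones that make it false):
is true only for:
  k=False, y=False;
  k=True, y=False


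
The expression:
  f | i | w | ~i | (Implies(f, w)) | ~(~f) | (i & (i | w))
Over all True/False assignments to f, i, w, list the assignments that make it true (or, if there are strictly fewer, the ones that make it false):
is always true.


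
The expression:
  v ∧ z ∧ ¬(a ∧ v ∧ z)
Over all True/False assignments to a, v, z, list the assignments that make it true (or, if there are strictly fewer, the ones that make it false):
is true only for:
  a=False, v=True, z=True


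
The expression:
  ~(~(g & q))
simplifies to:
g & q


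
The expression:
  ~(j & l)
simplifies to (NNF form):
~j | ~l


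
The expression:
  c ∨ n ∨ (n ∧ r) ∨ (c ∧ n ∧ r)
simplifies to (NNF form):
c ∨ n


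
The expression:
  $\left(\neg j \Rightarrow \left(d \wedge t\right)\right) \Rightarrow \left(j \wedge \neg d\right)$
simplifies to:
$\left(\neg j \wedge \neg t\right) \vee \neg d$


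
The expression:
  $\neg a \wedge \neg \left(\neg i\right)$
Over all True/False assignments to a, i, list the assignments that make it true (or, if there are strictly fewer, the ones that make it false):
is true only for:
  a=False, i=True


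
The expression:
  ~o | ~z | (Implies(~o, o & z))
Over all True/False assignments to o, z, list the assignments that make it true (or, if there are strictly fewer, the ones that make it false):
is always true.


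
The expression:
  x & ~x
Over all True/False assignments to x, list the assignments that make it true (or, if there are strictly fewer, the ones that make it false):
is never true.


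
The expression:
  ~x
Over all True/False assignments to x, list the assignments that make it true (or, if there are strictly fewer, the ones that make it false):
is true only for:
  x=False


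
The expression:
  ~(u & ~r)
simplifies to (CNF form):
r | ~u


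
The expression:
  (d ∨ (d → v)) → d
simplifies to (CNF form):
d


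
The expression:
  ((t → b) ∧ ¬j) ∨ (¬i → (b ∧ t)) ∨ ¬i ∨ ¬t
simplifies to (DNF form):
True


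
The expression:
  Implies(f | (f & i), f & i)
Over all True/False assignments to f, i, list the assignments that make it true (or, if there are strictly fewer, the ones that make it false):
is false only for:
  f=True, i=False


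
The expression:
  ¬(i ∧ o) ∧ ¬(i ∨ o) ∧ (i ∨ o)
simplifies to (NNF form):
False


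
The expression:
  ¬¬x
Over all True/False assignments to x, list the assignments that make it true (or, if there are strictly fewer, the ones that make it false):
is true only for:
  x=True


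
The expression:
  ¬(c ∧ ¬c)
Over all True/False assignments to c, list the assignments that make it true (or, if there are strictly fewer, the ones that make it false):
is always true.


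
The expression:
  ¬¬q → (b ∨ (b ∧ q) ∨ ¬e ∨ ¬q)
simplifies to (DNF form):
b ∨ ¬e ∨ ¬q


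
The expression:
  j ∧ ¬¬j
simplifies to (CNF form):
j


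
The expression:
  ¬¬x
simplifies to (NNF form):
x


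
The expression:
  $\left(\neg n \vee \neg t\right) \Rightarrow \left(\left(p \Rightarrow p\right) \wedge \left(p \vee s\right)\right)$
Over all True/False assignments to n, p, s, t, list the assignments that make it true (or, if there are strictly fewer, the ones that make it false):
is false only for:
  n=False, p=False, s=False, t=False;
  n=False, p=False, s=False, t=True;
  n=True, p=False, s=False, t=False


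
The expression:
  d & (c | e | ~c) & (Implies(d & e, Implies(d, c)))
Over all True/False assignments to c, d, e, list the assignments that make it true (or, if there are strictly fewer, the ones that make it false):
is true only for:
  c=False, d=True, e=False;
  c=True, d=True, e=False;
  c=True, d=True, e=True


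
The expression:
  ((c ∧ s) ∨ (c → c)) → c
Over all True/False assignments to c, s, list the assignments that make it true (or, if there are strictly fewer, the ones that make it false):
is true only for:
  c=True, s=False;
  c=True, s=True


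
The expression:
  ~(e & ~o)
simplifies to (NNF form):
o | ~e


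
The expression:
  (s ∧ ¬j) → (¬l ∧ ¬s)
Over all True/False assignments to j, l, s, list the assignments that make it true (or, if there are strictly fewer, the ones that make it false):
is false only for:
  j=False, l=False, s=True;
  j=False, l=True, s=True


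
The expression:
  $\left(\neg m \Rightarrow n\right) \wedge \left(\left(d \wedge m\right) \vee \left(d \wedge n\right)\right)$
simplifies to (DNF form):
$\left(d \wedge m\right) \vee \left(d \wedge n\right)$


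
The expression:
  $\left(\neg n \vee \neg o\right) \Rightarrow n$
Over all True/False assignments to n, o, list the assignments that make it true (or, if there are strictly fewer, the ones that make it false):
is true only for:
  n=True, o=False;
  n=True, o=True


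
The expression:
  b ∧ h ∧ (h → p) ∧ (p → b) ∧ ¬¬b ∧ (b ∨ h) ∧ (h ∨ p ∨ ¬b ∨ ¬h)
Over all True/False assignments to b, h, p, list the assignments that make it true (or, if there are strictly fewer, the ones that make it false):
is true only for:
  b=True, h=True, p=True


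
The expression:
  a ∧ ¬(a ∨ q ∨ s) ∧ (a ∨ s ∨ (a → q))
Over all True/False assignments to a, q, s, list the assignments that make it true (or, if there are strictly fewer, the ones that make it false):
is never true.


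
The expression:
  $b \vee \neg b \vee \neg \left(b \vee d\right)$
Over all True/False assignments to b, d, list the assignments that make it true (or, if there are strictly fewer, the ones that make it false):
is always true.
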